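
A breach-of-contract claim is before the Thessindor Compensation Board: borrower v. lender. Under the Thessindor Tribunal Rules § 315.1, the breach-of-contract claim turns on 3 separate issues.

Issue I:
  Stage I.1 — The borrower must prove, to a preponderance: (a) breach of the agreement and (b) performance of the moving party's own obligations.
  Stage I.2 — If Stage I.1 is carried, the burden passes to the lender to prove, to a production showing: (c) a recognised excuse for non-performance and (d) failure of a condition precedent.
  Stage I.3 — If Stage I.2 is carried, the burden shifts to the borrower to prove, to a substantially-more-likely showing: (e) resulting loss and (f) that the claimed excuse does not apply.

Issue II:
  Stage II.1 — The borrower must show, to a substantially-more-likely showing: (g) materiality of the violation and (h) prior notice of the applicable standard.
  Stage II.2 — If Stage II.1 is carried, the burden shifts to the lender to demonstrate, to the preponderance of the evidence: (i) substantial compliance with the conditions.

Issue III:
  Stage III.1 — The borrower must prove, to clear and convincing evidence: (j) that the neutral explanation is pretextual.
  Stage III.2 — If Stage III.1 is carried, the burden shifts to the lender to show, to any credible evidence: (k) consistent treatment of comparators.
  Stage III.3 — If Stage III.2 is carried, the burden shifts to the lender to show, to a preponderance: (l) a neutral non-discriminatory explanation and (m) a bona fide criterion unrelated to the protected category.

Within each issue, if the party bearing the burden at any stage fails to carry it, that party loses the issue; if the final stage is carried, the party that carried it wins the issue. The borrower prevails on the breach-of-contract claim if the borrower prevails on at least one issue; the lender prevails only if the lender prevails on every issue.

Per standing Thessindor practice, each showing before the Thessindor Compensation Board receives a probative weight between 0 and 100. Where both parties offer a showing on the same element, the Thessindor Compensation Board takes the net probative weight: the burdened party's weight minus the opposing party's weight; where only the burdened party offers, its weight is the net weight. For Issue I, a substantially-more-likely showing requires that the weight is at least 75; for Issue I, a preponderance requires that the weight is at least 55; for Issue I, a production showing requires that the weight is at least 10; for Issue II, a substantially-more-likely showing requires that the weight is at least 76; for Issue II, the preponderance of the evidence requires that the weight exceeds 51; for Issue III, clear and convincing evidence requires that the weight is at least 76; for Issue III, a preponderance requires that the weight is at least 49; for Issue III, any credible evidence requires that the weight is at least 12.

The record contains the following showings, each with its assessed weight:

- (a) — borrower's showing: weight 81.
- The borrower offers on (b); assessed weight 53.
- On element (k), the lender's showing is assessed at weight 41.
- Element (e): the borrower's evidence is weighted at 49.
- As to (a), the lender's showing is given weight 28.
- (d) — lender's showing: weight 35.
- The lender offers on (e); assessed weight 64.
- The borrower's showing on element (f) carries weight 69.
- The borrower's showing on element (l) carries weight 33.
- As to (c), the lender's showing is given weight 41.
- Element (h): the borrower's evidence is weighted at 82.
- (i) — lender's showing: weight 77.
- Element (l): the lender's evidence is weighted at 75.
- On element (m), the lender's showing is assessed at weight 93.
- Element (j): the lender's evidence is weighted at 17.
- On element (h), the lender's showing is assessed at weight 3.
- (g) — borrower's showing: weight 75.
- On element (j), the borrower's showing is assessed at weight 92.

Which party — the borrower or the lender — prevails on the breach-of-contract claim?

— Issue I —
Stage I.1 — burden on borrower; standard: a preponderance (weight is at least 55).
    (a): 81 − 28 = 53 < 55 [not met]
    (b): 53 < 55 [not met]
  Not every element is met, so the borrower fails to carry Stage I.1.
So the lender prevails on this issue.
— Issue II —
Stage II.1 (borrower, a substantially-more-likely showing, weight is at least 76): (g) 75 < 76 — fails; (h) net 82−3=79 ≥ 76 — meets.
  Not every element is met, so the borrower fails to carry Stage II.1.
So the lender prevails on this issue.
— Issue III —
Stage III.1 — burden on borrower; standard: clear and convincing evidence (weight is at least 76).
    (j): 92 − 17 = 75 < 76 [not met]
  The borrower does not carry Stage III.1.
The analysis ends at Stage III.1; the lender prevails on this issue.
Per-issue: Issue I → lender; Issue II → lender; Issue III → lender. The borrower must prevail on at least one issue; overall, the lender prevails.

lender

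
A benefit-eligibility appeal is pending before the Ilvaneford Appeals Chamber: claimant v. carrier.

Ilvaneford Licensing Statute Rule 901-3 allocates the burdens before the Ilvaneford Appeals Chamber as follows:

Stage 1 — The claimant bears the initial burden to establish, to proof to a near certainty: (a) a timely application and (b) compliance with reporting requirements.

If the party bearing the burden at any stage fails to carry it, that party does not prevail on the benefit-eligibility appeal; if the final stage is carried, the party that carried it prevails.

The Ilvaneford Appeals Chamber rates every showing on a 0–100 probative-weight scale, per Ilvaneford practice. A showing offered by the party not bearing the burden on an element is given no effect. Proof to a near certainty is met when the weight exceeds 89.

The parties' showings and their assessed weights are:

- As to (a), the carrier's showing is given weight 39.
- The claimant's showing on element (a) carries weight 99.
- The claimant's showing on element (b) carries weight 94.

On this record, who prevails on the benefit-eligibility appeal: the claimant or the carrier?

claimant

At Stage 1 the claimant must meet proof to a near certainty (weight exceeds 89): on (a) the weight is 99 (the carrier's 39 is given no effect), > 89, so (a) meets the standard; on (b) the weight is 94, which does exceed 89, so (b) meets the standard.
  Stage 1 carried; the final stage is satisfied.
Every stage carried; the claimant prevails.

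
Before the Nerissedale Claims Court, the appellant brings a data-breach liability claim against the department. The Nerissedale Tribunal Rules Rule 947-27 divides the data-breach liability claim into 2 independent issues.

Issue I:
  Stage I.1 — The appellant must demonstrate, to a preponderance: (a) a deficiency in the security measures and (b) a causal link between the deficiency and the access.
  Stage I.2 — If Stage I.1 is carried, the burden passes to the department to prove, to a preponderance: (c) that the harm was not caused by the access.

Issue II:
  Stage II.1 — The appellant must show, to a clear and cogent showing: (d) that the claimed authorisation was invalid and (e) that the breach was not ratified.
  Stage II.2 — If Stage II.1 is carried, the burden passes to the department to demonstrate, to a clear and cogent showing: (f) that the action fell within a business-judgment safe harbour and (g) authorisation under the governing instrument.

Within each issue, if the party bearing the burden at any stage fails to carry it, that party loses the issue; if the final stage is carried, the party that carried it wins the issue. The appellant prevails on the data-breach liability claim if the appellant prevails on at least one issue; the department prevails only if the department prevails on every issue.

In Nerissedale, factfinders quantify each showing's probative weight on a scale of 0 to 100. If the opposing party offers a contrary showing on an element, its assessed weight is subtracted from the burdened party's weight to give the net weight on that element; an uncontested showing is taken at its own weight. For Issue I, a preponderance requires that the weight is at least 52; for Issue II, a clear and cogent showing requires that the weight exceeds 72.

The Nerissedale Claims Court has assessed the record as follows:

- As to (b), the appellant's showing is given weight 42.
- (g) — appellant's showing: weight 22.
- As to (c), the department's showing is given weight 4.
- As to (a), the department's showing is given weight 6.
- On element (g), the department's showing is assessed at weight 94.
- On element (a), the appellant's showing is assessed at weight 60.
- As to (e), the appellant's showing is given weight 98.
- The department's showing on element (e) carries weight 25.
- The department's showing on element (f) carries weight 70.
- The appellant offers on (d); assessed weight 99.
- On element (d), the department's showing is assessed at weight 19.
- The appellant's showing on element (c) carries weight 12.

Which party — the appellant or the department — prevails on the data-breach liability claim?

— Issue I —
At Stage I.1 the appellant must meet a preponderance (weight is at least 52): on (a) the weight is 60 less the opposing 6 gives net 54, which does reach 52, so (a) meets the standard; on (b) the weight is 42, which does not reach 52, so (b) does not meet the standard.
  Stage I.1 not carried; the appellant fails its burden.
The analysis ends at Stage I.1; the department prevails on this issue.
— Issue II —
At Stage II.1 the appellant must meet a clear and cogent showing (weight exceeds 72): on (d) the weight is 99 less the opposing 19 gives net 80, > 72, so (d) meets the standard; on (e) the weight is 98 less the opposing 25 gives net 73, > 72, so (e) meets the standard.
  All elements met. The burden passes to the department.
At Stage II.2 the department must meet a clear and cogent showing (weight exceeds 72): on (f) the weight is 70, which does not exceed 72, so (f) does not meet the standard; on (g) the weight is 94 less the opposing 22 gives net 72, which does not exceed 72, so (g) does not meet the standard.
  Stage II.2 not carried; the department fails its burden.
The analysis ends at Stage II.2; the appellant prevails on this issue.
Per-issue: Issue I → department; Issue II → appellant. The appellant must prevail on at least one issue; overall, the appellant prevails.

appellant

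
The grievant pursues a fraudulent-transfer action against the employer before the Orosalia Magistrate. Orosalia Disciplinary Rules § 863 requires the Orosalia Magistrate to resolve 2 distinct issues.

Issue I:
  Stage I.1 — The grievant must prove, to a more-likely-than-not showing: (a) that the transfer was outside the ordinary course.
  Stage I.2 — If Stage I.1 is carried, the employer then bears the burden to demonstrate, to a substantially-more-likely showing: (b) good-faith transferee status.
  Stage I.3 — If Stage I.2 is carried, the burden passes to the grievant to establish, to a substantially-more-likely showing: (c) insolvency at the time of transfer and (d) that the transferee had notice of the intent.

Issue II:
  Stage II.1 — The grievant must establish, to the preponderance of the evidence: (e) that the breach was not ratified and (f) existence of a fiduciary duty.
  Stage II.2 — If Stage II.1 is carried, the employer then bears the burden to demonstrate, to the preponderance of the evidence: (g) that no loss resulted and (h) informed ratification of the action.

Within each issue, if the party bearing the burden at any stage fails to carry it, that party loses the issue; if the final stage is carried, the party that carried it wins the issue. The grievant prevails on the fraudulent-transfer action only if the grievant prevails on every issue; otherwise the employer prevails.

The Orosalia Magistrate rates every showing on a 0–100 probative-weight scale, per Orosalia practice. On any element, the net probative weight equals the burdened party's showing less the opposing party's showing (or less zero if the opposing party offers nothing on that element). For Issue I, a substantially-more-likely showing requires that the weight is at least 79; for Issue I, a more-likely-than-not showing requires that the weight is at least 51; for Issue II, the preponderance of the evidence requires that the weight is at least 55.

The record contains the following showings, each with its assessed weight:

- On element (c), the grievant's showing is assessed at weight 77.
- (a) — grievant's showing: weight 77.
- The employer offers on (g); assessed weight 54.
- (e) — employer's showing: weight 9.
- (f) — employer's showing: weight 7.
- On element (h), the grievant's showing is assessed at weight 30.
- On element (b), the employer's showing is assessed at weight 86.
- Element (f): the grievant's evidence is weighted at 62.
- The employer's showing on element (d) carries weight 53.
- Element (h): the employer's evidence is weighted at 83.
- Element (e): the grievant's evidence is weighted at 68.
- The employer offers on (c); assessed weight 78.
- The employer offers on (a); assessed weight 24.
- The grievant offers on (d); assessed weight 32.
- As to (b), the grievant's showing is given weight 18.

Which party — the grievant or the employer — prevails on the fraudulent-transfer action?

— Issue I —
Stage I.1 — burden on grievant; standard: a more-likely-than-not showing (weight is at least 51).
    (a): 77 − 24 = 53 ≥ 51 [met]
  All elements met. The burden passes to the employer.
Stage I.2 — burden on employer; standard: a substantially-more-likely showing (weight is at least 79).
    (b): 86 − 18 = 68 < 79 [not met]
  Stage I.2 not carried; the employer fails its burden.
The analysis ends at Stage I.2; the grievant prevails on this issue.
— Issue II —
At Stage II.1 the grievant must meet the preponderance of the evidence (weight is at least 55): on (e) the weight is 68 less the opposing 9 gives net 59, ≥ 55, so (e) meets the standard; on (f) the weight is 62 less the opposing 7 gives net 55, which does reach 55, so (f) meets the standard.
  The grievant carries Stage II.1; the employer now bears the burden.
At Stage II.2 the employer must meet the preponderance of the evidence (weight is at least 55): on (g) the weight is 54, < 55, so (g) does not meet the standard; on (h) the weight is 83 less the opposing 30 gives net 53, < 55, so (h) does not meet the standard.
  Not every element is met, so the employer fails to carry Stage II.2.
The analysis ends at Stage II.2; the grievant prevails on this issue.
Per-issue: Issue I → grievant; Issue II → grievant. The grievant must prevail on every issue; overall, the grievant prevails.

grievant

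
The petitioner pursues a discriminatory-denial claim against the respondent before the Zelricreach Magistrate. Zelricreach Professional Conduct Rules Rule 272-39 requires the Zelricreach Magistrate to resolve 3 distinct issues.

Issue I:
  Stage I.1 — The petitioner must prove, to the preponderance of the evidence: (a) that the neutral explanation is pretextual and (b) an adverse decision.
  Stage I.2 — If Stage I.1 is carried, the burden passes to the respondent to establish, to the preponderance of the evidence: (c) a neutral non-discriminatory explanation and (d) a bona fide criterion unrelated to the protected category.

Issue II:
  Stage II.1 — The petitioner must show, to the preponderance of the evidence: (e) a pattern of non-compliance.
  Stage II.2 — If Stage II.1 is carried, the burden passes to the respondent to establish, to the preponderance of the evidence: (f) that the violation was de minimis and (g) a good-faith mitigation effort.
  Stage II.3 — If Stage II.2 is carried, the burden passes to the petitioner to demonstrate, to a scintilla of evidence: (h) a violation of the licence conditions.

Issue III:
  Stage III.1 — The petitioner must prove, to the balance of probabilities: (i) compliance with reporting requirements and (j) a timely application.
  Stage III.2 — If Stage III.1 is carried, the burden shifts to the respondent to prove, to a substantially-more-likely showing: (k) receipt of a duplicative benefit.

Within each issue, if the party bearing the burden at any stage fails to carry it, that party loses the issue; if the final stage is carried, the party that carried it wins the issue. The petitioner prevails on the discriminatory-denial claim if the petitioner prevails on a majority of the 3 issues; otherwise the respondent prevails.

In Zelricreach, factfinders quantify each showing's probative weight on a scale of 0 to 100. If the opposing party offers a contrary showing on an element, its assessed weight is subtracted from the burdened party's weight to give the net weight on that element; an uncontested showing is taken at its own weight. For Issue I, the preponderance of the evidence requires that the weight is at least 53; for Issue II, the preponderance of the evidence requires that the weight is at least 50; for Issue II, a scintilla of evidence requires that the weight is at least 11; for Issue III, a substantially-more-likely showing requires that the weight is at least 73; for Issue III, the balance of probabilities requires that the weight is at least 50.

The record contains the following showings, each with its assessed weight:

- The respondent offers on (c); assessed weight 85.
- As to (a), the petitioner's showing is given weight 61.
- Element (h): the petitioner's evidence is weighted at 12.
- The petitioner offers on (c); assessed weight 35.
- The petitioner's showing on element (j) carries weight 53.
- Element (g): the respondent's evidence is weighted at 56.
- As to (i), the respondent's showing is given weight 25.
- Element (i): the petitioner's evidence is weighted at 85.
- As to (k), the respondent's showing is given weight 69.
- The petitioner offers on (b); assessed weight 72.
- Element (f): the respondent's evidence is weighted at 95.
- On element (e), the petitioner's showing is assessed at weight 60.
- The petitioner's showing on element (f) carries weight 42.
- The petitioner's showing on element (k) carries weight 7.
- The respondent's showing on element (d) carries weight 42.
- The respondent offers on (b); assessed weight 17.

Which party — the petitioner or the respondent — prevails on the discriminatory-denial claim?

petitioner

— Issue I —
Stage I.1 — burden on petitioner; standard: the preponderance of the evidence (weight is at least 53).
    (a): 61 ≥ 53 [met]
    (b): 72 − 17 = 55 ≥ 53 [met]
  Stage I.1 is satisfied; the onus moves to the respondent.
Stage I.2 — burden on respondent; standard: the preponderance of the evidence (weight is at least 53).
    (c): 85 − 35 = 50 < 53 [not met]
    (d): 42 < 53 [not met]
  The respondent does not carry Stage I.2.
The analysis ends at Stage I.2; the petitioner prevails on this issue.
— Issue II —
Stage II.1 (petitioner, the preponderance of the evidence, weight is at least 50): (e) 60 ≥ 50 — meets.
  Stage II.1 is satisfied; the onus moves to the respondent.
Stage II.2 (respondent, the preponderance of the evidence, weight is at least 50): (f) net 95−42=53 ≥ 50 — meets; (g) 56 ≥ 50 — meets.
  All elements met. The burden passes to the petitioner.
Stage II.3 (petitioner, a scintilla of evidence, weight is at least 11): (h) 12 ≥ 11 — meets.
  The petitioner carries the last stage.
All stages carried — the petitioner prevails on this issue.
— Issue III —
Stage III.1 — burden on petitioner; standard: the balance of probabilities (weight is at least 50).
    (i): 85 − 25 = 60 ≥ 50 [met]
    (j): 53 ≥ 50 [met]
  Stage III.1 is satisfied; the onus moves to the respondent.
Stage III.2 — burden on respondent; standard: a substantially-more-likely showing (weight is at least 73).
    (k): 69 − 7 = 62 < 73 [not met]
  Stage III.2 not carried; the respondent fails its burden.
The petitioner prevails on this issue.
Per-issue: Issue I → petitioner; Issue II → petitioner; Issue III → petitioner. The petitioner must prevail on a majority of issues; overall, the petitioner prevails.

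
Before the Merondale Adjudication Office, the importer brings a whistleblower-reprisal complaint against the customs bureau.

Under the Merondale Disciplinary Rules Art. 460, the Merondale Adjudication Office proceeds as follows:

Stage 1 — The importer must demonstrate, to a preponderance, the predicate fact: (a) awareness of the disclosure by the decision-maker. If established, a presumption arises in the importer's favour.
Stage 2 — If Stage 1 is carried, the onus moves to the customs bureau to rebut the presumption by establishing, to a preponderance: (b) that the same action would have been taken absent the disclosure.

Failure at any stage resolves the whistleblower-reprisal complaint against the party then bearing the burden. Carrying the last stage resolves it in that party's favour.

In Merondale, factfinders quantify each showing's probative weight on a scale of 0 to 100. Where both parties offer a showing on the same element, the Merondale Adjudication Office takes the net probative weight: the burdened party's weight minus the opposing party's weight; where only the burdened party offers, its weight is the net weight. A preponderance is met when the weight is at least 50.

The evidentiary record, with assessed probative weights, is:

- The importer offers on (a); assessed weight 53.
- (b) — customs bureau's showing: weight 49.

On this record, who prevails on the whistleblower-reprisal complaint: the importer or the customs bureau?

importer

Stage 1 (importer, a preponderance, weight is at least 50): (a) 53 ≥ 50 — meets.
  Stage 1 is satisfied; the onus moves to the customs bureau.
Stage 2 (customs bureau, a preponderance, weight is at least 50): (b) 49 < 50 — fails.
  The customs bureau does not carry Stage 2.
So the importer prevails.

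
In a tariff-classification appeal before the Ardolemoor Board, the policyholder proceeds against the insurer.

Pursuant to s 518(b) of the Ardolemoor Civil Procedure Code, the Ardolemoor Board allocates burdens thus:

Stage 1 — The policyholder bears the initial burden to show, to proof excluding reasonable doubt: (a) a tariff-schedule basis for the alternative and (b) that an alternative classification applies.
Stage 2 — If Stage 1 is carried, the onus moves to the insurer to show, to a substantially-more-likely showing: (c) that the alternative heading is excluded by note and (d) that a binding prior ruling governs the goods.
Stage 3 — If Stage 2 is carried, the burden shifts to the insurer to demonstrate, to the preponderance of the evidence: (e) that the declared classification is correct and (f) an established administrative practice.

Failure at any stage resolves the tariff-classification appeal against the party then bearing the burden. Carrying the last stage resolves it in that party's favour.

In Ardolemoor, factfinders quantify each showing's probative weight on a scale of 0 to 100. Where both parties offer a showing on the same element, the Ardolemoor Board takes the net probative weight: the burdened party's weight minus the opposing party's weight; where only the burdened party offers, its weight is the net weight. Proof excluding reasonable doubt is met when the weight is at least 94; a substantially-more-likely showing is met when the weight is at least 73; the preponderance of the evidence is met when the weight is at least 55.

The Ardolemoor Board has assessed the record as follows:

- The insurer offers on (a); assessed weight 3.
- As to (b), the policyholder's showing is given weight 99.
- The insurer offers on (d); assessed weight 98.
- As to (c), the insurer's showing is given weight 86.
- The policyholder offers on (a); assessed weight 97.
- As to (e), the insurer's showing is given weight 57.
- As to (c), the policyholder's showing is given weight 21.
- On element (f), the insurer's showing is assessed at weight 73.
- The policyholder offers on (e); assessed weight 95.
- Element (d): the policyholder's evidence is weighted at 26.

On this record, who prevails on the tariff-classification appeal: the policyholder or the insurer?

policyholder

At Stage 1 the policyholder must meet proof excluding reasonable doubt (weight is at least 94): on (a) the weight is 97 less the opposing 3 gives net 94, ≥ 94, so (a) meets the standard; on (b) the weight is 99, ≥ 94, so (b) meets the standard.
  Stage 1 is satisfied; the onus moves to the insurer.
At Stage 2 the insurer must meet a substantially-more-likely showing (weight is at least 73): on (c) the weight is 86 less the opposing 21 gives net 65, < 73, so (c) does not meet the standard; on (d) the weight is 98 less the opposing 26 gives net 72, which does not reach 73, so (d) does not meet the standard.
  Stage 2 not carried; the insurer fails its burden.
So the policyholder prevails.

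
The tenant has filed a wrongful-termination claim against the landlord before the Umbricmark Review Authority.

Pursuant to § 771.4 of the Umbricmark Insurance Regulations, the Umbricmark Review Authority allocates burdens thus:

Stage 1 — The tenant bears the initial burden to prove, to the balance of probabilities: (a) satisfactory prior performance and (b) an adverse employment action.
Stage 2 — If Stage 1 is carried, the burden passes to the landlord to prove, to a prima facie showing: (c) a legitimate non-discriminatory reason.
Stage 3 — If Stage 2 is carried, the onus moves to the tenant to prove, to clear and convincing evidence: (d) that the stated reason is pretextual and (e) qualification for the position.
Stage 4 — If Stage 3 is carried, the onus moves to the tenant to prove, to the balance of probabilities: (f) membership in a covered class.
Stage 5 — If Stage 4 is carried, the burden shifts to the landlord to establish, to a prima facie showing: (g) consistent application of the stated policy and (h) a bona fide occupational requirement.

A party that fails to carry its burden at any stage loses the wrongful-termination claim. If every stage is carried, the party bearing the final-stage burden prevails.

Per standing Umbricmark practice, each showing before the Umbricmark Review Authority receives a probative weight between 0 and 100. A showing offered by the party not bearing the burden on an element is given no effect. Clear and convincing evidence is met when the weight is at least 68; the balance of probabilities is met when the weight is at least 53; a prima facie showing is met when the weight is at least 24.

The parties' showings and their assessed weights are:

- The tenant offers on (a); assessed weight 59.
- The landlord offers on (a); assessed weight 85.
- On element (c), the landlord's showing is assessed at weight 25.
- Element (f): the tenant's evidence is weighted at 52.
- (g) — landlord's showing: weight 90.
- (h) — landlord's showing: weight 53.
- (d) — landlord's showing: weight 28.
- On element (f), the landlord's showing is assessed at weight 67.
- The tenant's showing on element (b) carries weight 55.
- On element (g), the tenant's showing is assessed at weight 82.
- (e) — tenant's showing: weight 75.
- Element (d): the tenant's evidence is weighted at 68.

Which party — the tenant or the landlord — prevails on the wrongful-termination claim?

At Stage 1 the tenant must meet the balance of probabilities (weight is at least 53): on (a) the weight is 59 (the landlord's 85 is given no effect), which does reach 53, so (a) meets the standard; on (b) the weight is 55, ≥ 53, so (b) meets the standard.
  All elements met. The burden passes to the landlord.
At Stage 2 the landlord must meet a prima facie showing (weight is at least 24): on (c) the weight is 25, which does reach 24, so (c) meets the standard.
  All elements met. The burden passes to the tenant.
At Stage 3 the tenant must meet clear and convincing evidence (weight is at least 68): on (d) the weight is 68 (the landlord's 28 is given no effect), which does reach 68, so (d) meets the standard; on (e) the weight is 75, which does reach 68, so (e) meets the standard.
  Stage 3 is satisfied; the tenant continues to bear the burden.
At Stage 4 the tenant must meet the balance of probabilities (weight is at least 53): on (f) the weight is 52 (the landlord's 67 is given no effect), < 53, so (f) does not meet the standard.
  The tenant does not carry Stage 4.
The analysis ends at Stage 4; the landlord prevails.

landlord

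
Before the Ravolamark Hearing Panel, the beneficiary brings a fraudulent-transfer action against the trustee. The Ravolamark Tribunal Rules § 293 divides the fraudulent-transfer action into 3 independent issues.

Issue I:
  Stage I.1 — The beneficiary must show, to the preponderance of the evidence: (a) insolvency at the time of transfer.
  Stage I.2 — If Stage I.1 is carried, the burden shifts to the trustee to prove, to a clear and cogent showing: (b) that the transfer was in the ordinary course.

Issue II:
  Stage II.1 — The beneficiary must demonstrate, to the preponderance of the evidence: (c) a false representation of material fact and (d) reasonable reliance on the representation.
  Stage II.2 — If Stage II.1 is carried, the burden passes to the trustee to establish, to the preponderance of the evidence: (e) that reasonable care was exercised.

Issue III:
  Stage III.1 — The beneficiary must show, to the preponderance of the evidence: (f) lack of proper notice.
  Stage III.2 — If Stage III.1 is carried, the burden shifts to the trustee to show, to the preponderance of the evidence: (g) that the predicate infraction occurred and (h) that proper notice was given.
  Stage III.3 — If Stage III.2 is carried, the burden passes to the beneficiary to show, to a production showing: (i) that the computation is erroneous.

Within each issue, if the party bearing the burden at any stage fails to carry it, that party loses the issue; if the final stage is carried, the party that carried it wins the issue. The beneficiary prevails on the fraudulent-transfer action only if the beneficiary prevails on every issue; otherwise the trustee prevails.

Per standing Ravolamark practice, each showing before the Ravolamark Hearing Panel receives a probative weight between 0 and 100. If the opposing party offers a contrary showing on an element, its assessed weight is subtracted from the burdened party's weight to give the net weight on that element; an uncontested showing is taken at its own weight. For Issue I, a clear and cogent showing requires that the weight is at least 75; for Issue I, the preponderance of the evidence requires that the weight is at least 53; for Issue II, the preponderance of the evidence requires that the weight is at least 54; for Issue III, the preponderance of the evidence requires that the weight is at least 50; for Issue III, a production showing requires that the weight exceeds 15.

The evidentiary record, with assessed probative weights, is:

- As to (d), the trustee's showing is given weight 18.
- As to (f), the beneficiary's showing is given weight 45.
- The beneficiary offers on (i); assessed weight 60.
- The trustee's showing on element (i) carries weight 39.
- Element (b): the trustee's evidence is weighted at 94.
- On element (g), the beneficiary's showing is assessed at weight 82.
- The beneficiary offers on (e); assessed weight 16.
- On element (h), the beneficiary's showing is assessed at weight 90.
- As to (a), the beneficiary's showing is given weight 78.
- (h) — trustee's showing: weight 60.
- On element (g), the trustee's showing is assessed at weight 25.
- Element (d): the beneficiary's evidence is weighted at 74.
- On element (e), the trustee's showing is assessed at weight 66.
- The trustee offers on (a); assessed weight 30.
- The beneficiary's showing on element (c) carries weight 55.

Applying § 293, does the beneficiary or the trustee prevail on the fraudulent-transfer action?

trustee

— Issue I —
Stage I.1 — burden on beneficiary; standard: the preponderance of the evidence (weight is at least 53).
    (a): 78 − 30 = 48 < 53 [not met]
  Not every element is met, so the beneficiary fails to carry Stage I.1.
The analysis ends at Stage I.1; the trustee prevails on this issue.
— Issue II —
Stage II.1 (beneficiary, the preponderance of the evidence, weight is at least 54): (c) 55 ≥ 54 — meets; (d) net 74−18=56 ≥ 54 — meets.
  All elements met. The burden passes to the trustee.
Stage II.2 (trustee, the preponderance of the evidence, weight is at least 54): (e) net 66−16=50 < 54 — fails.
  Not every element is met, so the trustee fails to carry Stage II.2.
The beneficiary prevails on this issue.
— Issue III —
Stage III.1 (beneficiary, the preponderance of the evidence, weight is at least 50): (f) 45 < 50 — fails.
  Stage III.1 not carried; the beneficiary fails its burden.
The trustee prevails on this issue.
Per-issue: Issue I → trustee; Issue II → beneficiary; Issue III → trustee. The beneficiary must prevail on every issue; overall, the trustee prevails.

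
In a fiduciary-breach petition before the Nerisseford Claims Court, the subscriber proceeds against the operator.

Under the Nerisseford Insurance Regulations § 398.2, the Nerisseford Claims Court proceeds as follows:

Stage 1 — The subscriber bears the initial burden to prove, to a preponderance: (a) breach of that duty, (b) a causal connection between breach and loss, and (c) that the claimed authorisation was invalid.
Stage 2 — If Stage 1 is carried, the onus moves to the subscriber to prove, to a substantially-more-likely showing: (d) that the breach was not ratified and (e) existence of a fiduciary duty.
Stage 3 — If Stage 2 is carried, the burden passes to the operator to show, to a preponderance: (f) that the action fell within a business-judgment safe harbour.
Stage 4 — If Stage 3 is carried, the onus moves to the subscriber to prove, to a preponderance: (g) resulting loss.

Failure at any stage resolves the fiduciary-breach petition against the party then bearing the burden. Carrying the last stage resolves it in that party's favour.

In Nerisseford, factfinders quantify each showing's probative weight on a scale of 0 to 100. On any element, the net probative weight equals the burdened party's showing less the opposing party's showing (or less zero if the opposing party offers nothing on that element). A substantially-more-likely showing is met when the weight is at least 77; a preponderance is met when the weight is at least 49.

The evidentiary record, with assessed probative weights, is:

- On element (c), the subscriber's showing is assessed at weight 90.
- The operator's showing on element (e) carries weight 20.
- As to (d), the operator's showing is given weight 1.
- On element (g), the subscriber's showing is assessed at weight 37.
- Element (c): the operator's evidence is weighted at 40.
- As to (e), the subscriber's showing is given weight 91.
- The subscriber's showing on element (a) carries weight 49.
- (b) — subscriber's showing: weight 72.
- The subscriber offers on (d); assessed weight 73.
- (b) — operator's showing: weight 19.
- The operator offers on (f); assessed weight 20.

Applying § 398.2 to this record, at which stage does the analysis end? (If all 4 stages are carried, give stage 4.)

stage 2

Stage 1 — burden on subscriber; standard: a preponderance (weight is at least 49).
    (a): 49 ≥ 49 [met]
    (b): 72 − 19 = 53 ≥ 49 [met]
    (c): 90 − 40 = 50 ≥ 49 [met]
  Stage 1 carried; the burden remains with the subscriber.
Stage 2 — burden on subscriber; standard: a substantially-more-likely showing (weight is at least 77).
    (d): 73 − 1 = 72 < 77 [not met]
    (e): 91 − 20 = 71 < 77 [not met]
  Not every element is met, so the subscriber fails to carry Stage 2.
The analysis ends at Stage 2; the operator prevails.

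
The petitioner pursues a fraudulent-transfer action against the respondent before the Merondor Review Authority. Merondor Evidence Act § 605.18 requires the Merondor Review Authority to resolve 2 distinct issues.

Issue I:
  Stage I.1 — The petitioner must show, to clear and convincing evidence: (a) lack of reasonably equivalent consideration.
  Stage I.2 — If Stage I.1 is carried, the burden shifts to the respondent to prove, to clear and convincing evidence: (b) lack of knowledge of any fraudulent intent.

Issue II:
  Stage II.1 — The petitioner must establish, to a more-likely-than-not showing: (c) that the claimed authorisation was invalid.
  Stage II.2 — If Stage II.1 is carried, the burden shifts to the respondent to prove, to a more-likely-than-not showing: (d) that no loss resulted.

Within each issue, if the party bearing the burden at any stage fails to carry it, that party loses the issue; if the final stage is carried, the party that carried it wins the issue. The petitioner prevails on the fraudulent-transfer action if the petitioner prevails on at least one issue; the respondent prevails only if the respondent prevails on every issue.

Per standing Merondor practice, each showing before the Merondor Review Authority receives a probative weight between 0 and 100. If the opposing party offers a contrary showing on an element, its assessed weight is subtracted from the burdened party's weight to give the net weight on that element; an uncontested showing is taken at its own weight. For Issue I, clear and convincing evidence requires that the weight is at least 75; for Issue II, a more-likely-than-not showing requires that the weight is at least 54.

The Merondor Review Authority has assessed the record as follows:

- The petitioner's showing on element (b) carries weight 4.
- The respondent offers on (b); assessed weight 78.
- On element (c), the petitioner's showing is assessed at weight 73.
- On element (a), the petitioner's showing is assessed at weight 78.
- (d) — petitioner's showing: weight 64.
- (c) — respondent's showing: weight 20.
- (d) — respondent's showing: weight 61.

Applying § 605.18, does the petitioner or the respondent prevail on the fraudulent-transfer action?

petitioner

— Issue I —
At Stage I.1 the petitioner must meet clear and convincing evidence (weight is at least 75): on (a) the weight is 78, which does reach 75, so (a) meets the standard.
  All elements met. The burden passes to the respondent.
At Stage I.2 the respondent must meet clear and convincing evidence (weight is at least 75): on (b) the weight is 78 less the opposing 4 gives net 74, < 75, so (b) does not meet the standard.
  Not every element is met, so the respondent fails to carry Stage I.2.
The analysis ends at Stage I.2; the petitioner prevails on this issue.
— Issue II —
Stage II.1 — burden on petitioner; standard: a more-likely-than-not showing (weight is at least 54).
    (c): 73 − 20 = 53 < 54 [not met]
  Not every element is met, so the petitioner fails to carry Stage II.1.
The analysis ends at Stage II.1; the respondent prevails on this issue.
Per-issue: Issue I → petitioner; Issue II → respondent. The petitioner must prevail on at least one issue; overall, the petitioner prevails.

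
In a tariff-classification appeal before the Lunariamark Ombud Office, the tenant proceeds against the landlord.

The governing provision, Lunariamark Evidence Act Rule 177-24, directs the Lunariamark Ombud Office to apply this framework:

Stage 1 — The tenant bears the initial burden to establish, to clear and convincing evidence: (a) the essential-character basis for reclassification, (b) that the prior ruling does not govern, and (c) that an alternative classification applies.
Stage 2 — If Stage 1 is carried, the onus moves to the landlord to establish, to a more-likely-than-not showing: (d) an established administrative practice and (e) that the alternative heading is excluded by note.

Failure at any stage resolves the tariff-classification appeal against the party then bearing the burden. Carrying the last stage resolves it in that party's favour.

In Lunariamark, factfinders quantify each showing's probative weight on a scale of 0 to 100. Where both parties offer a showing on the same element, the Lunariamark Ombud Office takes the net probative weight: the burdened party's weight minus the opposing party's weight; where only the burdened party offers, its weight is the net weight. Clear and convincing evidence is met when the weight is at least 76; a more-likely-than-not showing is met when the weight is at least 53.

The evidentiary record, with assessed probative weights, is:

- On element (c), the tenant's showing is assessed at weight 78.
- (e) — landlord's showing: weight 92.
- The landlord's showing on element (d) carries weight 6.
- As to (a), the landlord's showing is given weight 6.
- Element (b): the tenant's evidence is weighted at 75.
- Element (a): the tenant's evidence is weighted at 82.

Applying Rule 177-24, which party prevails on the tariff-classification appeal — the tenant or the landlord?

landlord

Stage 1 (tenant, clear and convincing evidence, weight is at least 76): (a) net 82−6=76 ≥ 76 — meets; (b) 75 < 76 — fails; (c) 78 ≥ 76 — meets.
  Stage 1 not carried; the tenant fails its burden.
So the landlord prevails.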